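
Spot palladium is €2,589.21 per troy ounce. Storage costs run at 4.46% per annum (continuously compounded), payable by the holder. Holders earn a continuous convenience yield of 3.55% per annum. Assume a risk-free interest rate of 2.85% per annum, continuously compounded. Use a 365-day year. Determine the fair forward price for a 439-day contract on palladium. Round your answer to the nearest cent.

Net carry = r + u − y = 0.0285 + 0.0446 − 0.0355 = 0.0376
F = S·e^((r+u−y)T) = 2589.21 · e^(0.0376 × 439/365) = 2589.21 · e^0.04522301
= 2589.21 × 1.04626116 = €2,708.99 per troy ounce

€2,708.99 per troy ounce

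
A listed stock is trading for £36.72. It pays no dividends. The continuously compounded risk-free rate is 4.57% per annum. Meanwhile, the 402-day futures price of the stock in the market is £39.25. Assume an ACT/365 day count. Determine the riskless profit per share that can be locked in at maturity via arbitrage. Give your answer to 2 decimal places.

Fair futures: F* = S·e^(carry·T), with carry = r = 0.0457
F* = 36.72 · e^(0.0457 × 402/365) = 36.72 · e^0.050333 = 36.72 × 1.051621 = £38.6155
Market £39.25 > fair £38.6155: forward overpriced → cash-and-carry (buy spot, short the forward).
At maturity, profit = |F_mkt − F*| = |39.25 − 38.6155| = £0.63 per share

£0.63 per share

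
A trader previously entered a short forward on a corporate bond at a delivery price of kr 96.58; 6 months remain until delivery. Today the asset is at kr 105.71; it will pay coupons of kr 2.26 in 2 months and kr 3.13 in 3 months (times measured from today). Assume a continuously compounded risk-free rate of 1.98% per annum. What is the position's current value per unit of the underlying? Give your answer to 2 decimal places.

PV(remaining coupons) I = 2.26·e^(−0.0198·2/12) + 3.13·e^(−0.0198·3/12) = 5.3671
Current forward F = (S − I)·e^(rT) = (105.71 − 5.3671)·e^(0.0198·6/12) = 100.3429 × 1.009949 = 101.3412
Value (long) = (F − K)·e^(−rT) = (101.3412 − 96.58) × 0.990149 = 4.7143
Short position value = −(long value) = -kr 4.71

-kr 4.71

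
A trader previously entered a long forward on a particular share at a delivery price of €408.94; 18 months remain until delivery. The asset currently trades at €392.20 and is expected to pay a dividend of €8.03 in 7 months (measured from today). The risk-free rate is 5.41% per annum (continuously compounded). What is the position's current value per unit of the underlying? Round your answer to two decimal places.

PV(remaining dividends) I = 8.03·e^(−0.0541·7/12) = 7.7805
Current forward F = (S − I)·e^(rT) = (392.20 − 7.7805)·e^(0.0541·18/12) = 384.4195 × 1.084534 = 416.9160
Value (long) = (F − K)·e^(−rT) = (416.9160 − 408.94) × 0.922055 = 7.3543
Value = €7.35

€7.35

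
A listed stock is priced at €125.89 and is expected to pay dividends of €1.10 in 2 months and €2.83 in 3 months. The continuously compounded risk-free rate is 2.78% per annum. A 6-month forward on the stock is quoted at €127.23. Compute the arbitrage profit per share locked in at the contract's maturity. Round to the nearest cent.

€3.54 per share

PV(dividends) I = 1.10·e^(−0.0278·2/12) + 2.83·e^(−0.0278·3/12) = 3.9053
Fair forward F* = (S − I)·e^(rT) = (125.89 − 3.9053)·e^0.013900 = 121.9847 × 1.013997 = 123.6921
Market €127.23 > fair 123.6921: forward overpriced → cash-and-carry (borrow at r, buy the stock and collect the dividends, short the forward).
Profit at T = |F_mkt − F*| = |127.23 − 123.6921| = €3.54 per share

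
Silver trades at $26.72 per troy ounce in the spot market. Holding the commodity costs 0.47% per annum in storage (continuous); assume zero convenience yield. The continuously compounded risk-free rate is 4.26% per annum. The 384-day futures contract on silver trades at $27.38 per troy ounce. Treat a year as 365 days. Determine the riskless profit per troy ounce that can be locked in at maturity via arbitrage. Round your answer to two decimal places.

$0.70 per troy ounce

Fair futures: F* = S·e^(carry·T), with carry = (r + u) = 0.0426 + 0.0047 = 0.0473
F* = 26.72 · e^(0.0473 × 384/365) = 26.72 · e^0.049762 = 26.72 × 1.051021 = $28.0833
Market $27.38 < fair $28.0833: forward underpriced → reverse cash-and-carry (short spot, go long the forward).
At maturity, profit = |F_mkt − F*| = |27.38 − 28.0833| = $0.70 per troy ounce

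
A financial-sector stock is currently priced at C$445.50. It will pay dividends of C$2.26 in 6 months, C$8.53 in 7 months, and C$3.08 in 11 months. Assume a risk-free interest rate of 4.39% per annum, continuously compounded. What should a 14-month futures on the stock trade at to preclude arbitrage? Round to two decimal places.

PV(dividends) I = 2.26·e^(−0.0439·6/12) + 8.53·e^(−0.0439·7/12) + 3.08·e^(−0.0439·11/12)
I = 2.2109 + 8.3143 + 2.9585 = 13.4837
F = (S − I)·e^(rT) = (445.50 − 13.4837) · e^(0.0439·14/12)
= 432.0163 · e^0.051217 = 432.0163 × 1.052551 = C$454.72

C$454.72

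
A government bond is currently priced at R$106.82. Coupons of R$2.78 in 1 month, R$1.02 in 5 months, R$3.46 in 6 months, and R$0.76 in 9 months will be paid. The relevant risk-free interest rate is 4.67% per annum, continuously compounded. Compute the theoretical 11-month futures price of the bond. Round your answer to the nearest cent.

PV(coupons) I = 2.78·e^(−0.0467·1/12) + 1.02·e^(−0.0467·5/12) + 3.46·e^(−0.0467·6/12) + 0.76·e^(−0.0467·9/12)
I = 2.7692 + 1.0003 + 3.3801 + 0.7338 = 7.8834
F = (S − I)·e^(rT) = (106.82 − 7.8834) · e^(0.0467·11/12)
= 98.9366 · e^0.042808 = 98.9366 × 1.043737 = R$103.26

R$103.26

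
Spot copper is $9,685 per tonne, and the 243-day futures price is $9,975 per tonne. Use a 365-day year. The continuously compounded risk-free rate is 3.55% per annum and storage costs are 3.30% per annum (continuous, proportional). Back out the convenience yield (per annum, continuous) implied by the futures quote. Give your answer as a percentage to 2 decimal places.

2.42%

F = S·e^((r+u−y)T) ⇒ (r+u−y) = ln(F/S)/T
ln(9975/9685) = 0.029504; /T ⇒ 0.044317
y = r + u − ln(F/S)/T = 0.0355 + 0.0330 − 0.044317 = 0.024183
y = 2.42%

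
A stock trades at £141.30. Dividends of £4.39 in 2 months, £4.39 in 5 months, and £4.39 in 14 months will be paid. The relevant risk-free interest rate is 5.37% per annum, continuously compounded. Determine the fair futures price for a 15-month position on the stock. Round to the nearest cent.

PV(dividends) I = 4.39·e^(−0.0537·2/12) + 4.39·e^(−0.0537·5/12) + 4.39·e^(−0.0537·14/12)
I = 4.3509 + 4.2929 + 4.1234 = 12.7672
F = (S − I)·e^(rT) = (141.30 − 12.7672) · e^(0.0537·15/12)
= 128.5328 · e^0.067125 = 128.5328 × 1.069429 = £137.46

£137.46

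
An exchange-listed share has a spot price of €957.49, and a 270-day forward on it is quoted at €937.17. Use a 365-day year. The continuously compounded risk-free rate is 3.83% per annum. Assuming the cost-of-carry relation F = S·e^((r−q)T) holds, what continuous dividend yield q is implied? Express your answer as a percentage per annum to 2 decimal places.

6.73%

From F = S·e^((r−q)T): (r − q) = ln(F/S)/T
ln(937.17/957.49) = ln(0.978778) = -0.021450
(r − q) = -0.021450 / (270/365) = -0.028997
q = r − ln(F/S)/T = 0.0383 + 0.028997 = 0.067297
q = 6.73%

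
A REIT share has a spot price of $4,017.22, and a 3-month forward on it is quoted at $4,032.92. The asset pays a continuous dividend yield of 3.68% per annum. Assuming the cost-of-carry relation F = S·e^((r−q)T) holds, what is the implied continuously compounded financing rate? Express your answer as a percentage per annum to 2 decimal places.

5.24%

From F = S·e^((r−q)T): (r − q) = ln(F/S)/T
ln(4032.92/4017.22) = ln(1.003908) = 0.003900
(r − q) = 0.003900 / (3/12) = 0.015600
r = ln(F/S)/T + q = 0.015600 + 0.0368 = 0.052400
r = 5.24%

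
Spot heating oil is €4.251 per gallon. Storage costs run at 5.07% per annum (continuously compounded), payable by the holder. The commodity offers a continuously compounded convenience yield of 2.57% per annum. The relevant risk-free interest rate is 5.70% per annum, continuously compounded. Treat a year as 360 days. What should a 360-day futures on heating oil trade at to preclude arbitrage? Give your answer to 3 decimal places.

€4.614 per gallon

Net carry = r + u − y = 0.0570 + 0.0507 − 0.0257 = 0.0820
F = S·e^((r+u−y)T) = 4.251 · e^(0.0820 × 360/360) = 4.251 · e^0.082000
= 4.251 × 1.085456 = €4.614 per gallon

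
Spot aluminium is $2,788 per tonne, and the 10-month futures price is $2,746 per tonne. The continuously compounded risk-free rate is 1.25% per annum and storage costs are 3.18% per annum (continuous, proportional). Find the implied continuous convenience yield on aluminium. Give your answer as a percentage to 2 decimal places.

F = S·e^((r+u−y)T) ⇒ (r+u−y) = ln(F/S)/T
ln(2746/2788) = -0.015179; /T ⇒ -0.018215
y = r + u − ln(F/S)/T = 0.0125 + 0.0318 + 0.018215 = 0.062515
y = 6.25%

6.25%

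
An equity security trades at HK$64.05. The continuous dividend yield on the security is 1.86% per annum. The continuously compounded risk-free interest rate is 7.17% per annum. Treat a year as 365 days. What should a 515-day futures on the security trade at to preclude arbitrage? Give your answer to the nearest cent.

HK$69.03

F = S·e^((r − q)T) = 64.05 · e^((0.0717 − 0.0186) × 515/365)
= 64.05 · e^0.074922 = 64.05 × 1.077800
F = HK$69.03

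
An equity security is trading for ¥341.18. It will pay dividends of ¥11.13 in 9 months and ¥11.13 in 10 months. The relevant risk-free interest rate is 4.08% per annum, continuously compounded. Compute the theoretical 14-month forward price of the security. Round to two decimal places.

¥335.21

PV(dividends) I = 11.13·e^(−0.0408·9/12) + 11.13·e^(−0.0408·10/12)
I = 10.7946 + 10.7579 = 21.5525
F = (S − I)·e^(rT) = (341.18 − 21.5525) · e^(0.0408·14/12)
= 319.6275 · e^0.047600 = 319.6275 × 1.048751 = ¥335.21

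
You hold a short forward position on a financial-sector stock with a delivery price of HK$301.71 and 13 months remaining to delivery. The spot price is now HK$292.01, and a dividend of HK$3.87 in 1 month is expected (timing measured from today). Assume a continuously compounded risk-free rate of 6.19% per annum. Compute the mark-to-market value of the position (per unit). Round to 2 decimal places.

-HK$6.02

PV(remaining dividends) I = 3.87·e^(−0.0619·1/12) = 3.8501
Current forward F = (S − I)·e^(rT) = (292.01 − 3.8501)·e^(0.0619·13/12) = 288.1599 × 1.069358 = 308.1461
Value (long) = (F − K)·e^(−rT) = (308.1461 − 301.71) × 0.935141 = 6.0187
Short position value = −(long value) = -HK$6.02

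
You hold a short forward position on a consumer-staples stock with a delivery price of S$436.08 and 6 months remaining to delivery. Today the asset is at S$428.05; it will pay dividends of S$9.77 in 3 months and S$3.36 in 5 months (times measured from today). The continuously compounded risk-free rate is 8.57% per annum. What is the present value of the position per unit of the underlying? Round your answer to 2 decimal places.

S$2.54

PV(remaining dividends) I = 9.77·e^(−0.0857·3/12) + 3.36·e^(−0.0857·5/12) = 12.8050
Current forward F = (S − I)·e^(rT) = (428.05 − 12.8050)·e^(0.0857·6/12) = 415.2450 × 1.043781 = 433.4248
Value (long) = (F − K)·e^(−rT) = (433.4248 − 436.08) × 0.958055 = -2.5438
Short position value = −(long value) = S$2.54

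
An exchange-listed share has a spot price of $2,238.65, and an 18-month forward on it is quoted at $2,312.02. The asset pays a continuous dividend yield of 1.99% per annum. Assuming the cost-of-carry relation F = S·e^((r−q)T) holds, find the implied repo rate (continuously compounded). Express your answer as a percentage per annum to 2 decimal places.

From F = S·e^((r−q)T): (r − q) = ln(F/S)/T
ln(2312.02/2238.65) = ln(1.032774) = 0.032248
(r − q) = 0.032248 / (18/12) = 0.021499
r = ln(F/S)/T + q = 0.021499 + 0.0199 = 0.041399
r = 4.14%

4.14%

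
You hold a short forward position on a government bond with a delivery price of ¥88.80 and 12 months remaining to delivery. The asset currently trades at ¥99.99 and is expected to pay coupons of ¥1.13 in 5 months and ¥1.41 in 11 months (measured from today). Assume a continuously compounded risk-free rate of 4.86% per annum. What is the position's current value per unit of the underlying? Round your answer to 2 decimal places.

PV(remaining coupons) I = 1.13·e^(−0.0486·5/12) + 1.41·e^(−0.0486·11/12) = 2.4559
Current forward F = (S − I)·e^(rT) = (99.99 − 2.4559)·e^(0.0486·12/12) = 97.5341 × 1.049800 = 102.3913
Value (long) = (F − K)·e^(−rT) = (102.3913 − 88.80) × 0.952562 = 12.9466
Short position value = −(long value) = -¥12.95

-¥12.95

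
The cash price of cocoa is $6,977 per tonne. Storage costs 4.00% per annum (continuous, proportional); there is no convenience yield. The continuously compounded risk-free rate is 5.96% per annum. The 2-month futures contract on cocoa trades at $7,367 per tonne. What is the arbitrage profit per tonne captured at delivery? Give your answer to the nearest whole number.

$273 per tonne

Fair futures: F* = S·e^(carry·T), with carry = (r + u) = 0.0596 + 0.0400 = 0.0996
F* = 6977 · e^(0.0996 × 2/12) = 6977 · e^0.016600 = 6977 × 1.016739 = $7093.7880
Market $7367 > fair $7093.7880: forward overpriced → cash-and-carry (buy spot, short the forward).
At maturity, profit = |F_mkt − F*| = |7367 − 7093.7880| = $273 per tonne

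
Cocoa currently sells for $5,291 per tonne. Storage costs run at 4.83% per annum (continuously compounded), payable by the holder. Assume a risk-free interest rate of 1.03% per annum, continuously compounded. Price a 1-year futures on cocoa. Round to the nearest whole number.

Net carry = r + u − y = 0.0103 + 0.0483 − 0.0000 = 0.0586
F = S·e^((r+u−y)T) = 5291 · e^(0.0586 × 1) = 5291 · e^0.058600
= 5291 × 1.060351 = $5,610 per tonne

$5,610 per tonne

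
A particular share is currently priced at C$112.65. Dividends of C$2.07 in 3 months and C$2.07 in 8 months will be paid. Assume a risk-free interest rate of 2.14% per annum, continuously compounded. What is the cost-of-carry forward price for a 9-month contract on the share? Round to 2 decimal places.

PV(dividends) I = 2.07·e^(−0.0214·3/12) + 2.07·e^(−0.0214·8/12)
I = 2.0590 + 2.0407 = 4.0997
F = (S − I)·e^(rT) = (112.65 − 4.0997) · e^(0.0214·9/12)
= 108.5503 · e^0.016050 = 108.5503 × 1.016179 = C$110.31

C$110.31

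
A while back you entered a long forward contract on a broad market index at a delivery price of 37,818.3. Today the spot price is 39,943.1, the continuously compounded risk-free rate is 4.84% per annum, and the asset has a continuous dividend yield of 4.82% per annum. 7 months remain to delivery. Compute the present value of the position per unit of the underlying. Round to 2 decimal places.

Current fair forward for the remaining 7 months: F = S·e^((r − q)·T), (r − q) = 0.0484 − 0.0482 = 0.0002
F = 39943.1 · e^(0.0002 × 7/12) = 39943.1 × 1.00011667 = 39947.7602
Value of long forward = (F − K)·e^(−rT) = (39947.7602 − 37818.3) · e^(−0.0484·7/12)
= 2129.4602 × 0.97216150 = 2070.18

2070.18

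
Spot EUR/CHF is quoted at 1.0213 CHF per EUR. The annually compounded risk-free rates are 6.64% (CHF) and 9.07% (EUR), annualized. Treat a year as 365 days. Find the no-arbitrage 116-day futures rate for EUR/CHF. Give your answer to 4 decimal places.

1.0140

By covered interest parity, F = S · (1+r_CHF)^T / (1+r_EUR)^T
= 1.0213 × 1.020642 / 1.027976 = 1.0213 × 0.992866
F = 1.0140 CHF per EUR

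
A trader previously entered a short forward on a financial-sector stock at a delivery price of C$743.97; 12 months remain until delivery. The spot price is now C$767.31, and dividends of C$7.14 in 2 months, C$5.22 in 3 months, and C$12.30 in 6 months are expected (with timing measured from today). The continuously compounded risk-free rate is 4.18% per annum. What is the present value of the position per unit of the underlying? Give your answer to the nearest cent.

PV(remaining dividends) I = 7.14·e^(−0.0418·2/12) + 5.22·e^(−0.0418·3/12) + 12.30·e^(−0.0418·6/12) = 24.3018
Current forward F = (S − I)·e^(rT) = (767.31 − 24.3018)·e^(0.0418·12/12) = 743.0082 × 1.042686 = 774.7242
Value (long) = (F − K)·e^(−rT) = (774.7242 − 743.97) × 0.959062 = 29.4952
Short position value = −(long value) = -C$29.50

-C$29.50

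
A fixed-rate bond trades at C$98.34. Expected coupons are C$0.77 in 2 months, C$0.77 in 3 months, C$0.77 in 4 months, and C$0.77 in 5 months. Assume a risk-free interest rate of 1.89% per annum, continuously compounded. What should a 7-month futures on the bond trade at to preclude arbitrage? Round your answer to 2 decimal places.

C$96.33

PV(coupons) I = 0.77·e^(−0.0189·2/12) + 0.77·e^(−0.0189·3/12) + 0.77·e^(−0.0189·4/12) + 0.77·e^(−0.0189·5/12)
I = 0.7676 + 0.7664 + 0.7652 + 0.7640 = 3.0632
F = (S − I)·e^(rT) = (98.34 − 3.0632) · e^(0.0189·7/12)
= 95.2768 · e^0.011025 = 95.2768 × 1.011086 = C$96.33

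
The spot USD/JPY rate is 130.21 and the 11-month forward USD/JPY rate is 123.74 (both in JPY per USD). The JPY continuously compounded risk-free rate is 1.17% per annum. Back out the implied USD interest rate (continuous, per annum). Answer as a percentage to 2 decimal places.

6.73%

F = S·e^((r_JPY − r_USD)T) ⇒ r_USD = r_JPY − ln(F/S)/T
ln(123.74/130.21) = -0.050966; /(11/12) = -0.055599
r_USD = 0.0117 + 0.055599 = 0.067299
r_USD = 6.73%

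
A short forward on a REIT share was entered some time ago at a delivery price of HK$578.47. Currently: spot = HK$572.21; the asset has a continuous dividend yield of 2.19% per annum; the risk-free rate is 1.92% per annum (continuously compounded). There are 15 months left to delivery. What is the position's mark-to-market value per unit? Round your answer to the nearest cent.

HK$7.99

Current fair forward for the remaining 15 months: F = S·e^((r − q)·T), (r − q) = 0.0192 − 0.0219 = -0.0027
F = 572.21 · e^(-0.0027 × 15/12) = 572.21 × 0.996631 = 570.2822
Value of long forward = (F − K)·e^(−rT) = (570.2822 − 578.47) · e^(−0.0192·15/12)
= -8.1878 × 0.976286 = -7.99
Short position value = −(long value) = HK$7.99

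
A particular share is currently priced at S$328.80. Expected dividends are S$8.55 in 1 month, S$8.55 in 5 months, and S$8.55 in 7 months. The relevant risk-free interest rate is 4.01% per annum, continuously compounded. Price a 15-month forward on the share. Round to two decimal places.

S$319.12

PV(dividends) I = 8.55·e^(−0.0401·1/12) + 8.55·e^(−0.0401·5/12) + 8.55·e^(−0.0401·7/12)
I = 8.5215 + 8.4083 + 8.3523 = 25.2821
F = (S − I)·e^(rT) = (328.80 − 25.2821) · e^(0.0401·15/12)
= 303.5179 · e^0.050125 = 303.5179 × 1.051403 = S$319.12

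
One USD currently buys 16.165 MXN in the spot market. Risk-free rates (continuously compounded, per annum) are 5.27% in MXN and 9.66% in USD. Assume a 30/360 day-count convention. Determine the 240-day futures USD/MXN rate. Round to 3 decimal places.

15.699

F = S·e^((r_MXN − r_USD)T) = 16.165 · e^((0.0527 − 0.0966) × 240/360)
= 16.165 · e^-0.029267 = 16.165 × 0.971157
F = 15.699 MXN per USD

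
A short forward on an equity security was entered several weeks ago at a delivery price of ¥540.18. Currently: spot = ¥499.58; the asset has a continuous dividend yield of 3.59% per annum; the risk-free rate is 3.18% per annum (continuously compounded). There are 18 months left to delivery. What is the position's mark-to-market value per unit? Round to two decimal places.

¥41.63

Current fair forward for the remaining 18 months: F = S·e^((r − q)·T), (r − q) = 0.0318 − 0.0359 = -0.0041
F = 499.58 · e^(-0.0041 × 18/12) = 499.58 × 0.993869 = 496.5171
Value of long forward = (F − K)·e^(−rT) = (496.5171 − 540.18) · e^(−0.0318·18/12)
= -43.6629 × 0.953420 = -41.63
Short position value = −(long value) = ¥41.63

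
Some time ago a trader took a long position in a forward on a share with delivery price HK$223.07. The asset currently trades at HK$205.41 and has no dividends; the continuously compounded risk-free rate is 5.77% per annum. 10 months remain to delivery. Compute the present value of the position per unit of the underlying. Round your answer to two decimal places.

-HK$7.19

Current fair forward for the remaining 10 months: F = S·e^(r·T), r = 0.0577
F = 205.41 · e^(0.0577 × 10/12) = 205.41 × 1.049258 = 215.5281
Value of long forward = (F − K)·e^(−rT) = (215.5281 − 223.07) · e^(−0.0577·10/12)
= -7.5419 × 0.953054 = -7.19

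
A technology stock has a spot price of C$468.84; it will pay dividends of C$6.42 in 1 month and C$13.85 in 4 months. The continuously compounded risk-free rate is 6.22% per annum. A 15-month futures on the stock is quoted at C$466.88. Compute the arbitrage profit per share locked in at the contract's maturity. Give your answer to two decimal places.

C$18.30 per share

PV(dividends) I = 6.42·e^(−0.0622·1/12) + 13.85·e^(−0.0622·4/12) = 19.9526
Fair futures F* = (S − I)·e^(rT) = (468.84 − 19.9526)·e^0.077750 = 448.8874 × 1.080852 = 485.1808
Market C$466.88 < fair 485.1808: forward underpriced → reverse cash-and-carry (short the stock, invest proceeds at r, pay the dividends, go long the forward).
Profit at T = |F_mkt − F*| = |466.88 − 485.1808| = C$18.30 per share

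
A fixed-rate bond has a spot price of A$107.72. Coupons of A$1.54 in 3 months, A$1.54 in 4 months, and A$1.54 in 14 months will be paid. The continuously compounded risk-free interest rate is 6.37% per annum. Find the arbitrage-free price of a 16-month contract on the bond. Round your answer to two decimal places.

A$112.42

PV(coupons) I = 1.54·e^(−0.0637·3/12) + 1.54·e^(−0.0637·4/12) + 1.54·e^(−0.0637·14/12)
I = 1.5157 + 1.5076 + 1.4297 = 4.4530
F = (S − I)·e^(rT) = (107.72 − 4.4530) · e^(0.0637·16/12)
= 103.2670 · e^0.084933 = 103.2670 × 1.088644 = A$112.42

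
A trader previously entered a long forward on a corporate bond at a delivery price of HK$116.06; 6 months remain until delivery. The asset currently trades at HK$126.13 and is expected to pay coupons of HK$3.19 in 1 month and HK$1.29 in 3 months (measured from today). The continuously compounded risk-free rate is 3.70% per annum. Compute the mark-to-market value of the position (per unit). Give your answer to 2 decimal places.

HK$7.74

PV(remaining coupons) I = 3.19·e^(−0.0370·1/12) + 1.29·e^(−0.0370·3/12) = 4.4583
Current forward F = (S − I)·e^(rT) = (126.13 − 4.4583)·e^(0.0370·6/12) = 121.6717 × 1.018672 = 123.9436
Value (long) = (F − K)·e^(−rT) = (123.9436 − 116.06) × 0.981670 = 7.7391
Value = HK$7.74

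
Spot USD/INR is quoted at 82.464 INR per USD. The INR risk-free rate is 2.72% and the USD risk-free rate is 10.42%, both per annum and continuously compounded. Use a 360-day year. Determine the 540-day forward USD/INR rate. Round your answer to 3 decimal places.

73.469

F = S·e^((r_INR − r_USD)T) = 82.464 · e^((0.0272 − 0.1042) × 540/360)
= 82.464 · e^-0.115500 = 82.464 × 0.890921
F = 73.469 INR per USD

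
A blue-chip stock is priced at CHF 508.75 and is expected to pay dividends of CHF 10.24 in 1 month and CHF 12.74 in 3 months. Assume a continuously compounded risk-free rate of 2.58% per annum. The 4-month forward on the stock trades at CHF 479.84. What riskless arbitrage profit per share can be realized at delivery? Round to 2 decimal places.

PV(dividends) I = 10.24·e^(−0.0258·1/12) + 12.74·e^(−0.0258·3/12) = 22.8761
Fair forward F* = (S − I)·e^(rT) = (508.75 − 22.8761)·e^0.008600 = 485.8739 × 1.008637 = 490.0704
Market CHF 479.84 < fair 490.0704: forward underpriced → reverse cash-and-carry (short the stock, invest proceeds at r, pay the dividends, go long the forward).
Profit at T = |F_mkt − F*| = |479.84 − 490.0704| = CHF 10.23 per share

CHF 10.23 per share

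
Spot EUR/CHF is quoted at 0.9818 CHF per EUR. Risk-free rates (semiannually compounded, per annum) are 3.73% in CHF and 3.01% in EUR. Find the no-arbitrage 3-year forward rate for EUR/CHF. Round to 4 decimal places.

By covered interest parity, F = S · (1+r_CHF/2)^(2T) / (1+r_EUR/2)^(2T)
= 0.9818 × 1.117249 / 1.093766 = 0.9818 × 1.021470
F = 1.0029 CHF per EUR

1.0029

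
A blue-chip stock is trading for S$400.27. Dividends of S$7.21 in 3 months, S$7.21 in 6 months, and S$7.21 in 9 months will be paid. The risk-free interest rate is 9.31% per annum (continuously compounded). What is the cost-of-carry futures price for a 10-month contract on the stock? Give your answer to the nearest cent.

PV(dividends) I = 7.21·e^(−0.0931·3/12) + 7.21·e^(−0.0931·6/12) + 7.21·e^(−0.0931·9/12)
I = 7.0441 + 6.8821 + 6.7237 = 20.6499
F = (S − I)·e^(rT) = (400.27 − 20.6499) · e^(0.0931·10/12)
= 379.6201 · e^0.077583 = 379.6201 × 1.080672 = S$410.24

S$410.24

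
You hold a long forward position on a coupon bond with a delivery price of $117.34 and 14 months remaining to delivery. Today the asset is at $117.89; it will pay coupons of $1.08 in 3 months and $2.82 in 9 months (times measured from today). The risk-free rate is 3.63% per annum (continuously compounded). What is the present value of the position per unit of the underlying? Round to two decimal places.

$1.60

PV(remaining coupons) I = 1.08·e^(−0.0363·3/12) + 2.82·e^(−0.0363·9/12) = 3.8145
Current forward F = (S − I)·e^(rT) = (117.89 − 3.8145)·e^(0.0363·14/12) = 114.0755 × 1.043260 = 119.0104
Value (long) = (F − K)·e^(−rT) = (119.0104 − 117.34) × 0.958534 = 1.6011
Value = $1.60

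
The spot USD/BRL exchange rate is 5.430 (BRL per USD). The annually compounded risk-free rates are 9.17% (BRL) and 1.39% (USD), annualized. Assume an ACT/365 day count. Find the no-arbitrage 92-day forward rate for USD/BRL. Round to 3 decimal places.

5.532

By covered interest parity, F = S · (1+r_BRL)^T / (1+r_USD)^T
= 5.430 × 1.022361 / 1.003485 = 5.430 × 1.018810
F = 5.532 BRL per USD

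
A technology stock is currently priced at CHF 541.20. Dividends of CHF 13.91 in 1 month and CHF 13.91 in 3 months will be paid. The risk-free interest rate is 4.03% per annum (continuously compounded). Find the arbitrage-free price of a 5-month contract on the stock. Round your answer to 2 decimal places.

PV(dividends) I = 13.91·e^(−0.0403·1/12) + 13.91·e^(−0.0403·3/12)
I = 13.8634 + 13.7706 = 27.6340
F = (S − I)·e^(rT) = (541.20 − 27.6340) · e^(0.0403·5/12)
= 513.5660 · e^0.016792 = 513.5660 × 1.016934 = CHF 522.26

CHF 522.26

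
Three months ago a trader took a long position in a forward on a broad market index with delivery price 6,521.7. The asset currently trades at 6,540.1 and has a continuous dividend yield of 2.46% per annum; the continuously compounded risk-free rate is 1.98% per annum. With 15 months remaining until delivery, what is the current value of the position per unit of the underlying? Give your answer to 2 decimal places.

-20.22

Current fair forward for the remaining 15 months: F = S·e^((r − q)·T), (r − q) = 0.0198 − 0.0246 = -0.0048
F = 6540.1 · e^(-0.0048 × 15/12) = 6540.1 × 0.99401796 = 6500.9769
Value of long forward = (F − K)·e^(−rT) = (6500.9769 − 6521.7) · e^(−0.0198·15/12)
= -20.7231 × 0.97555377 = -20.22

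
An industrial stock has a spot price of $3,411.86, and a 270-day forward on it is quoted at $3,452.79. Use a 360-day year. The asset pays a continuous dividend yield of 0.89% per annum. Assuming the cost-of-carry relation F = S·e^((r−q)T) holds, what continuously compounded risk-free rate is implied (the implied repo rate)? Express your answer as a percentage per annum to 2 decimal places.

From F = S·e^((r−q)T): (r − q) = ln(F/S)/T
ln(3452.79/3411.86) = ln(1.011996) = 0.011925
(r − q) = 0.011925 / (270/360) = 0.015900
r = ln(F/S)/T + q = 0.015900 + 0.0089 = 0.024800
r = 2.48%

2.48%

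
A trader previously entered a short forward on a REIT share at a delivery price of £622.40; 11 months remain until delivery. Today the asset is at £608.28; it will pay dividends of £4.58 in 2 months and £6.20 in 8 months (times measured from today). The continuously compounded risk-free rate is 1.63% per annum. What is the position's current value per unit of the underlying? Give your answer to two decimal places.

£15.59

PV(remaining dividends) I = 4.58·e^(−0.0163·2/12) + 6.20·e^(−0.0163·8/12) = 10.7006
Current forward F = (S − I)·e^(rT) = (608.28 − 10.7006)·e^(0.0163·11/12) = 597.5794 × 1.015054 = 606.5754
Value (long) = (F − K)·e^(−rT) = (606.5754 − 622.40) × 0.985169 = -15.5899
Short position value = −(long value) = £15.59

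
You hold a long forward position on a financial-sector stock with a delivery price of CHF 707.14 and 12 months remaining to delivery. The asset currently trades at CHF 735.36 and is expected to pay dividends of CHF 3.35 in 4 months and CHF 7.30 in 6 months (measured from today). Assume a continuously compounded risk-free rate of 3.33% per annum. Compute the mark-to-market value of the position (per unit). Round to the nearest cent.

PV(remaining dividends) I = 3.35·e^(−0.0333·4/12) + 7.30·e^(−0.0333·6/12) = 10.4925
Current forward F = (S − I)·e^(rT) = (735.36 − 10.4925)·e^(0.0333·12/12) = 724.8675 × 1.033861 = 749.4122
Value (long) = (F − K)·e^(−rT) = (749.4122 − 707.14) × 0.967248 = 40.8877
Value = CHF 40.89

CHF 40.89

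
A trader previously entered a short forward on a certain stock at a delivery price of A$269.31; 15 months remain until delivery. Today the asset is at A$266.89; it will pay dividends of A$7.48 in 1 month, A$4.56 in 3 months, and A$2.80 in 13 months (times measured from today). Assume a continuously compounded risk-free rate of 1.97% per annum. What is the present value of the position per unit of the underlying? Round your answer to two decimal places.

A$10.62

PV(remaining dividends) I = 7.48·e^(−0.0197·1/12) + 4.56·e^(−0.0197·3/12) + 2.80·e^(−0.0197·13/12) = 14.7462
Current forward F = (S − I)·e^(rT) = (266.89 − 14.7462)·e^(0.0197·15/12) = 252.1438 × 1.024931 = 258.4300
Value (long) = (F − K)·e^(−rT) = (258.4300 − 269.31) × 0.975676 = -10.6154
Short position value = −(long value) = A$10.62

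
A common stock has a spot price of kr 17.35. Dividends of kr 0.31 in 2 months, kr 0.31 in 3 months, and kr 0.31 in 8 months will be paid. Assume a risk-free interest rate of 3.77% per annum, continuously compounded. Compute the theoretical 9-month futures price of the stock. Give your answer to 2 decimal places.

PV(dividends) I = 0.31·e^(−0.0377·2/12) + 0.31·e^(−0.0377·3/12) + 0.31·e^(−0.0377·8/12)
I = 0.3081 + 0.3071 + 0.3023 = 0.9175
F = (S − I)·e^(rT) = (17.35 − 0.9175) · e^(0.0377·9/12)
= 16.4325 · e^0.028275 = 16.4325 × 1.028679 = kr 16.90

kr 16.90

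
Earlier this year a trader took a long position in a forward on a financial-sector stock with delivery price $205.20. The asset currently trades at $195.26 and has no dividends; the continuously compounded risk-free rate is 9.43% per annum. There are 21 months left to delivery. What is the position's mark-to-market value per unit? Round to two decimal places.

Current fair forward for the remaining 21 months: F = S·e^(r·T), r = 0.0943
F = 195.26 · e^(0.0943 × 21/12) = 195.26 × 1.179423 = 230.2941
Value of long forward = (F − K)·e^(−rT) = (230.2941 − 205.20) · e^(−0.0943·21/12)
= 25.0941 × 0.847873 = 21.28

$21.28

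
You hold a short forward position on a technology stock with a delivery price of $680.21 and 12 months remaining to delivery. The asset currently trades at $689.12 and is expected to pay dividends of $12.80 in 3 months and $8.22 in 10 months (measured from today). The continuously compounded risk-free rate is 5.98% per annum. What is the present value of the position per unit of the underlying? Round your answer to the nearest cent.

PV(remaining dividends) I = 12.80·e^(−0.0598·3/12) + 8.22·e^(−0.0598·10/12) = 20.4305
Current forward F = (S − I)·e^(rT) = (689.12 − 20.4305)·e^(0.0598·12/12) = 668.6895 × 1.061624 = 709.8968
Value (long) = (F − K)·e^(−rT) = (709.8968 − 680.21) × 0.941953 = 27.9636
Short position value = −(long value) = -$27.96

-$27.96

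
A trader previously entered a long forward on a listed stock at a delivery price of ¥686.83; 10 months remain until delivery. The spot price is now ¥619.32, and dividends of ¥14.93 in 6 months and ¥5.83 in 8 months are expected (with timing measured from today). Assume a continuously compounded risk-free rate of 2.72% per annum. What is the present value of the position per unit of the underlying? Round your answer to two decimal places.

-¥72.57

PV(remaining dividends) I = 14.93·e^(−0.0272·6/12) + 5.83·e^(−0.0272·8/12) = 20.4536
Current forward F = (S − I)·e^(rT) = (619.32 − 20.4536)·e^(0.0272·10/12) = 598.8664 × 1.022926 = 612.5960
Value (long) = (F − K)·e^(−rT) = (612.5960 − 686.83) × 0.977588 = -72.5703
Value = -¥72.57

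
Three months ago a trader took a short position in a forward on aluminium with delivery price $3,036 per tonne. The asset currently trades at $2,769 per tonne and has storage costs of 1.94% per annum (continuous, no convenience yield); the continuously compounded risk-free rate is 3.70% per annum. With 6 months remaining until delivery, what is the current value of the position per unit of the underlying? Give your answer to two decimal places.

$184.36 per tonne

Current fair forward for the remaining 6 months: F = S·e^((r + u)·T), (r + u) = 0.0370 + 0.0194 = 0.0564
F = 2769 · e^(0.0564 × 6/12) = 2769 × 1.02860138 = 2848.1972
Value of long forward = (F − K)·e^(−rT) = (2848.1972 − 3036) · e^(−0.0370·6/12)
= -187.8028 × 0.98167007 = -184.36
Short position value = −(long value) = $184.36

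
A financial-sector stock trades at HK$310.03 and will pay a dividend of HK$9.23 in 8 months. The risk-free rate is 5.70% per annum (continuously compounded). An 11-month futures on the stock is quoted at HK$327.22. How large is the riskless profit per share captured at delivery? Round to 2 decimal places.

PV(dividends) I = 9.23·e^(−0.0570·8/12) = 8.8858
Fair futures F* = (S − I)·e^(rT) = (310.03 − 8.8858)·e^0.052250 = 301.1442 × 1.053639 = 317.2973
Market HK$327.22 > fair 317.2973: forward overpriced → cash-and-carry (borrow at r, buy the stock and collect the dividends, short the forward).
Profit at T = |F_mkt − F*| = |327.22 − 317.2973| = HK$9.92 per share

HK$9.92 per share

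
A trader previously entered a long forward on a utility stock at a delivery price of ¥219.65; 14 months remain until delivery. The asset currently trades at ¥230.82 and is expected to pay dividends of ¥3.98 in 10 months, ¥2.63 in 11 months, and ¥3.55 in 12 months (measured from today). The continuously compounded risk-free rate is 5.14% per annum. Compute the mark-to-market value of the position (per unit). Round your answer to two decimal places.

PV(remaining dividends) I = 3.98·e^(−0.0514·10/12) + 2.63·e^(−0.0514·11/12) + 3.55·e^(−0.0514·12/12) = 9.6942
Current forward F = (S − I)·e^(rT) = (230.82 − 9.6942)·e^(0.0514·14/12) = 221.1258 × 1.061801 = 234.7916
Value (long) = (F − K)·e^(−rT) = (234.7916 − 219.65) × 0.941796 = 14.2603
Value = ¥14.26

¥14.26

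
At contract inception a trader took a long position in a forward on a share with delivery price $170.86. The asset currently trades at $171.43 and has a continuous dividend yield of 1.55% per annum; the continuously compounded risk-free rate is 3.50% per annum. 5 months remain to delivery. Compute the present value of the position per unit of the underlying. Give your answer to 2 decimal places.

Current fair forward for the remaining 5 months: F = S·e^((r − q)·T), (r − q) = 0.0350 − 0.0155 = 0.0195
F = 171.43 · e^(0.0195 × 5/12) = 171.43 × 1.008158 = 172.8285
Value of long forward = (F − K)·e^(−rT) = (172.8285 − 170.86) · e^(−0.0350·5/12)
= 1.9685 × 0.985522 = 1.94

$1.94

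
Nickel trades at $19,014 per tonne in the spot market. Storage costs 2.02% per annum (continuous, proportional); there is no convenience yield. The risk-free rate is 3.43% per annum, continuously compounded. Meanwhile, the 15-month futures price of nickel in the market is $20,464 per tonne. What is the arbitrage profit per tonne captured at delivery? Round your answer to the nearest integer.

Fair futures: F* = S·e^(carry·T), with carry = (r + u) = 0.0343 + 0.0202 = 0.0545
F* = 19014 · e^(0.0545 × 15/12) = 19014 · e^0.068125 = 19014 × 1.070499 = $20354.4680
Market $20464 > fair $20354.4680: forward overpriced → cash-and-carry (buy spot, short the forward).
At maturity, profit = |F_mkt − F*| = |20464 − 20354.4680| = $110 per tonne

$110 per tonne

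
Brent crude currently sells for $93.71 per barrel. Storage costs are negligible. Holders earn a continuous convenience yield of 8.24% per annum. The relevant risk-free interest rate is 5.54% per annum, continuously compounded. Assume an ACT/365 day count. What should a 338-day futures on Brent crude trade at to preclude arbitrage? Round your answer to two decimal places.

$91.40 per barrel

Net carry = r + u − y = 0.0554 + 0.0000 − 0.0824 = -0.0270
F = S·e^((r+u−y)T) = 93.71 · e^(-0.0270 × 338/365) = 93.71 · e^-0.025003
= 93.71 × 0.975307 = $91.40 per barrel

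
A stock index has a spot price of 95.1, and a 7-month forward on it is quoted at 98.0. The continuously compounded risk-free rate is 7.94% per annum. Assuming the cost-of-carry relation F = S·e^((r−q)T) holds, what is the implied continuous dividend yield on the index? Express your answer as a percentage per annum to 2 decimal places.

From F = S·e^((r−q)T): (r − q) = ln(F/S)/T
ln(98.0/95.1) = ln(1.030494) = 0.030038
(r − q) = 0.030038 / (7/12) = 0.051494
q = r − ln(F/S)/T = 0.0794 − 0.051494 = 0.027906
q = 2.79%

2.79%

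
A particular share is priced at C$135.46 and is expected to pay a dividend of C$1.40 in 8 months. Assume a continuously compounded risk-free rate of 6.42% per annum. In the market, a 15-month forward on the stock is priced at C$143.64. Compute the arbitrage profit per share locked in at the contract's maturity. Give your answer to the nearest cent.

PV(dividends) I = 1.40·e^(−0.0642·8/12) = 1.3413
Fair forward F* = (S − I)·e^(rT) = (135.46 − 1.3413)·e^0.080250 = 134.1187 × 1.083558 = 145.3254
Market C$143.64 < fair 145.3254: forward underpriced → reverse cash-and-carry (short the stock, invest proceeds at r, pay the dividends, go long the forward).
Profit at T = |F_mkt − F*| = |143.64 − 145.3254| = C$1.69 per share

C$1.69 per share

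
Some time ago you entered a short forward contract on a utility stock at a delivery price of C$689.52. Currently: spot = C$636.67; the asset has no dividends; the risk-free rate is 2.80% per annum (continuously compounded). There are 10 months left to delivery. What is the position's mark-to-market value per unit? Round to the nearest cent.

C$36.95

Current fair forward for the remaining 10 months: F = S·e^(r·T), r = 0.0280
F = 636.67 · e^(0.0280 × 10/12) = 636.67 × 1.023608 = 651.7005
Value of long forward = (F − K)·e^(−rT) = (651.7005 − 689.52) · e^(−0.0280·10/12)
= -37.8195 × 0.976937 = -36.95
Short position value = −(long value) = C$36.95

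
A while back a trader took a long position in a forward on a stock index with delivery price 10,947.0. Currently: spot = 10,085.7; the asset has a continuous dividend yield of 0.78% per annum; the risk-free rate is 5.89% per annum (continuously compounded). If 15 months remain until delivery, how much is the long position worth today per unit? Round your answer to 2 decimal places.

-182.14

Current fair forward for the remaining 15 months: F = S·e^((r − q)·T), (r − q) = 0.0589 − 0.0078 = 0.0511
F = 10085.7 · e^(0.0511 × 15/12) = 10085.7 × 1.06595915 = 10750.9442
Value of long forward = (F − K)·e^(−rT) = (10750.9442 − 10947.0) · e^(−0.0589·15/12)
= -196.0558 × 0.92902001 = -182.14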